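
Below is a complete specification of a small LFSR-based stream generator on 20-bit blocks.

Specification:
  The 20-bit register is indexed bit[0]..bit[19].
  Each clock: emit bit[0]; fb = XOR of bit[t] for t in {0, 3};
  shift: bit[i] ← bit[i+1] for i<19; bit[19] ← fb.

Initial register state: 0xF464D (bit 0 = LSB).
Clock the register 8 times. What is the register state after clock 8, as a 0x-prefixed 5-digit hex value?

reg_0 = 0xF464D
clock 1: out=1, reg = 0x7A326
clock 2: out=0, reg = 0x3D193
clock 3: out=1, reg = 0x9E8C9
clock 4: out=1, reg = 0x4F464
clock 5: out=0, reg = 0x27A32
clock 6: out=0, reg = 0x13D19
clock 7: out=1, reg = 0x09E8C
clock 8: out=0, reg = 0x84F46

0x84F46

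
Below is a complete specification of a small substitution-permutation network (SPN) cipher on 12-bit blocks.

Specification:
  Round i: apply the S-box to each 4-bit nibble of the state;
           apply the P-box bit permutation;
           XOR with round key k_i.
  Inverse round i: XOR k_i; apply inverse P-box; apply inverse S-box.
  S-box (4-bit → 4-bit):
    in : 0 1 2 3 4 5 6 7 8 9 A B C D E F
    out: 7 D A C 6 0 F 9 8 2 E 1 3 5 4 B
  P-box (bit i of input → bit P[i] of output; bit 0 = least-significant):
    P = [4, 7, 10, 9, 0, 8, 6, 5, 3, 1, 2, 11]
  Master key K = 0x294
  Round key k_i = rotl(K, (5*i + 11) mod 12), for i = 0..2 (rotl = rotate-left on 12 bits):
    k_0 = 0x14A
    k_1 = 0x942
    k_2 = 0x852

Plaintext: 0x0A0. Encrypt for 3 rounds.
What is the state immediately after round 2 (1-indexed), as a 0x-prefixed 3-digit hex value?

0xDC5

s_0 = plaintext = 0x0A0
s_1 = Round(s_0, k_0) = 0x4B4
s_2 = Round(s_1, k_1) = 0xDC5
s_3 = Round(s_2, k_2) = 0x95F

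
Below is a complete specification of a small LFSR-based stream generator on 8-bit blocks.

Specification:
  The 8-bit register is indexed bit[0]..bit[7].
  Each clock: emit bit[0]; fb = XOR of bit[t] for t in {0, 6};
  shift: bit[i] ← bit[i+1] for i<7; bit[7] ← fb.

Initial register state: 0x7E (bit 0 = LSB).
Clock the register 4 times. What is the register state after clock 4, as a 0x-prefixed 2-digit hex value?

reg_0 = 0x7E
clock 1: out=0, reg = 0xBF
clock 2: out=1, reg = 0xDF
clock 3: out=1, reg = 0x6F
clock 4: out=1, reg = 0x37

0x37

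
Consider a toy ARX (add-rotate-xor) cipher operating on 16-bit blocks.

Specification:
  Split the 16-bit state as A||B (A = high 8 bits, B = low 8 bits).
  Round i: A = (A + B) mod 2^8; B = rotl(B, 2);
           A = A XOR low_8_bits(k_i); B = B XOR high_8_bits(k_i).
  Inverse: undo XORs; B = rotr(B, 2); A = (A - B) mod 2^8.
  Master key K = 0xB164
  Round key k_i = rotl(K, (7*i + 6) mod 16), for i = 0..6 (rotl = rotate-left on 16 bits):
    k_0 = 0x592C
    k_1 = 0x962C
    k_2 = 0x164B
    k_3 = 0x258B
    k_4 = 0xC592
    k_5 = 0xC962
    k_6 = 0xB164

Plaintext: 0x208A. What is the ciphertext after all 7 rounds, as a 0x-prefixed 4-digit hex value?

0x55F8

s_0 = plaintext = 0x208A
s_1 = Round(s_0, k_0) = 0x8673
s_2 = Round(s_1, k_1) = 0xD55B
s_3 = Round(s_2, k_2) = 0x7B7B
s_4 = Round(s_3, k_3) = 0x7DC8
s_5 = Round(s_4, k_4) = 0xD7E6
s_6 = Round(s_5, k_5) = 0xDF52
s_7 = Round(s_6, k_6) = 0x55F8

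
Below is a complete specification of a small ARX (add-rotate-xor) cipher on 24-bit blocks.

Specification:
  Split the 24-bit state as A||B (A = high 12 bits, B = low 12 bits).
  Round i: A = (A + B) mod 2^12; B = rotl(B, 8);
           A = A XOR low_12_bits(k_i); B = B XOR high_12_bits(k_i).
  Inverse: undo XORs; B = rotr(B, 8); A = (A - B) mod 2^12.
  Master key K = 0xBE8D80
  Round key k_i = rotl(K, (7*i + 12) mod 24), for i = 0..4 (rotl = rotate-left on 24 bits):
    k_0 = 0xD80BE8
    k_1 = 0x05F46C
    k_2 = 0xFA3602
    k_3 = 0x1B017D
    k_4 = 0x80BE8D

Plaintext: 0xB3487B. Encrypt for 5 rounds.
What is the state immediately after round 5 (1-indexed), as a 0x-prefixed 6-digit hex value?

0x586510

s_0 = plaintext = 0xB3487B
s_1 = Round(s_0, k_0) = 0x847607
s_2 = Round(s_1, k_1) = 0xA2273F
s_3 = Round(s_2, k_2) = 0x7630D0
s_4 = Round(s_3, k_3) = 0x94E1BD
s_5 = Round(s_4, k_4) = 0x586510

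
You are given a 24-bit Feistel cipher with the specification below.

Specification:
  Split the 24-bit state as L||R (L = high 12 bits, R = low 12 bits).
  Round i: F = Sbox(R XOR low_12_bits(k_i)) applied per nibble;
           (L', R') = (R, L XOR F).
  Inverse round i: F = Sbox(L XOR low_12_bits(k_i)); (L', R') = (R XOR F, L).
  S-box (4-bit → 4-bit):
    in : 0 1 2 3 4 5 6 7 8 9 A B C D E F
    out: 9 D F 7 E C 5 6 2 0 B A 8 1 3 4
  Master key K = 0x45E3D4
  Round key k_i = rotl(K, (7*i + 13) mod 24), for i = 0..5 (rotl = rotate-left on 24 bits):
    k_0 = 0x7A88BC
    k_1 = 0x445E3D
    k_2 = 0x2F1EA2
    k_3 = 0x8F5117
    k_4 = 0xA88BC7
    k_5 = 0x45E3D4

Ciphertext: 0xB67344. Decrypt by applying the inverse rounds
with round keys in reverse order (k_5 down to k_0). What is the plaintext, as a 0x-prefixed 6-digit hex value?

0xFB318A

s_0 = ciphertext = 0xB67344
s_1 = InvRound(s_0, k_5) = 0x1E3B67
s_2 = InvRound(s_1, k_4) = 0x0991E3
s_3 = InvRound(s_2, k_3) = 0xCC0099
s_4 = InvRound(s_3, k_2) = 0xFC6CC0
s_5 = InvRound(s_4, k_1) = 0x18AFC6
s_6 = InvRound(s_5, k_0) = 0xFB318A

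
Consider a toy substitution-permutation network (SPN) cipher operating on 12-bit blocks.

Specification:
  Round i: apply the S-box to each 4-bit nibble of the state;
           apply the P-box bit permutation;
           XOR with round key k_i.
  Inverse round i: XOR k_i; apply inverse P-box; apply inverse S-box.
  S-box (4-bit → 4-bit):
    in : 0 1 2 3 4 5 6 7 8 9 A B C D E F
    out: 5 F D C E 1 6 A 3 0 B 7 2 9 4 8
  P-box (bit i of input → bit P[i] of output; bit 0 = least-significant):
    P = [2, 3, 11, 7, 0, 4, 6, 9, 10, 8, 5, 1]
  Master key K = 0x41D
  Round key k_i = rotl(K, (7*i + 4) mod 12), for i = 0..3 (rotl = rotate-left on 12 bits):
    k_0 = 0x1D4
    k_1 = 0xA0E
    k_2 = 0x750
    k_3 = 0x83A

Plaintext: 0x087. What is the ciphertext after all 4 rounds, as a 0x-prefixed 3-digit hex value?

0xEBE

s_0 = plaintext = 0x087
s_1 = Round(s_0, k_0) = 0x56D
s_2 = Round(s_1, k_1) = 0xEDA
s_3 = Round(s_2, k_2) = 0x5FD
s_4 = Round(s_3, k_3) = 0xEBE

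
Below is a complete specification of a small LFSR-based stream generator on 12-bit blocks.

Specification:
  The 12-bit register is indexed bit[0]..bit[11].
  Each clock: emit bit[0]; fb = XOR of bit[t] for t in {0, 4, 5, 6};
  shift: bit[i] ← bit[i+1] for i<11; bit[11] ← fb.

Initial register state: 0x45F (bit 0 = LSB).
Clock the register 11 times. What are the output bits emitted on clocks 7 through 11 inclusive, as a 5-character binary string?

10001

reg_0 = 0x45F
clock 1: out=1, reg = 0xA2F
clock 2: out=1, reg = 0x517
clock 3: out=1, reg = 0x28B
clock 4: out=1, reg = 0x945
clock 5: out=1, reg = 0x4A2
clock 6: out=0, reg = 0xA51
clock 7: out=1, reg = 0xD28
clock 8: out=0, reg = 0xE94
clock 9: out=0, reg = 0xF4A
clock 10: out=0, reg = 0xFA5
clock 11: out=1, reg = 0x7D2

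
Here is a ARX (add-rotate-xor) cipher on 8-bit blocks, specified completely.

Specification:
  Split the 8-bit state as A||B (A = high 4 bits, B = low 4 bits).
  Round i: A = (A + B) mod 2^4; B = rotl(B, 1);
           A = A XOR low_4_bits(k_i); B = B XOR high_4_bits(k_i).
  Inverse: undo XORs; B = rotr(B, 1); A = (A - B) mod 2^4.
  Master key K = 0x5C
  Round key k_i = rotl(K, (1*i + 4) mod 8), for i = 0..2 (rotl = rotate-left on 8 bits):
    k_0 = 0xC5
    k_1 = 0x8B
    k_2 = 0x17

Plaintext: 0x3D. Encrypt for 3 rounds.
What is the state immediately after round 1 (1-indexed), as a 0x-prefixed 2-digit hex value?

s_0 = plaintext = 0x3D
s_1 = Round(s_0, k_0) = 0x57
s_2 = Round(s_1, k_1) = 0x76
s_3 = Round(s_2, k_2) = 0xAD

0x57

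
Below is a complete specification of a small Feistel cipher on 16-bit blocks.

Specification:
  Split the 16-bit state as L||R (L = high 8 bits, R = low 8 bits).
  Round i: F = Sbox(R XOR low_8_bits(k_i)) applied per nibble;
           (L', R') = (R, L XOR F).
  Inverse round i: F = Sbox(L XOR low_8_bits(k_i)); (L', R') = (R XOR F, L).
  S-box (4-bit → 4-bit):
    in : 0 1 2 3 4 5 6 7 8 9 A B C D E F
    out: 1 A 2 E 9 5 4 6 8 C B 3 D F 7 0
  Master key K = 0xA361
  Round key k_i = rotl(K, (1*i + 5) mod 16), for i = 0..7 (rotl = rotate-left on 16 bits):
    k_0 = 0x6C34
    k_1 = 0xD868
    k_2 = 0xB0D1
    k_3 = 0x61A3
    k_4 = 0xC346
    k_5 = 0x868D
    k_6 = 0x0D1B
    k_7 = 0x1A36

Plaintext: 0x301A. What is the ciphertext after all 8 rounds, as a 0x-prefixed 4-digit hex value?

0xCA73

s_0 = plaintext = 0x301A
s_1 = Round(s_0, k_0) = 0x1A17
s_2 = Round(s_1, k_1) = 0x177A
s_3 = Round(s_2, k_2) = 0x7AA4
s_4 = Round(s_3, k_3) = 0xA46C
s_5 = Round(s_4, k_4) = 0x6C8F
s_6 = Round(s_5, k_5) = 0x8F7E
s_7 = Round(s_6, k_6) = 0x7ECA
s_8 = Round(s_7, k_7) = 0xCA73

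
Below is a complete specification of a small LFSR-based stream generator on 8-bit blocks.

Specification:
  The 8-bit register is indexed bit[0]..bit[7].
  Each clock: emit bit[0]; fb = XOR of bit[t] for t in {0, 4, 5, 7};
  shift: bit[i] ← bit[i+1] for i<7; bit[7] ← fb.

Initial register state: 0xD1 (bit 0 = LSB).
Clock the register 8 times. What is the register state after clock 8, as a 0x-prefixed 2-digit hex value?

reg_0 = 0xD1
clock 1: out=1, reg = 0xE8
clock 2: out=0, reg = 0x74
clock 3: out=0, reg = 0x3A
clock 4: out=0, reg = 0x1D
clock 5: out=1, reg = 0x0E
clock 6: out=0, reg = 0x07
clock 7: out=1, reg = 0x83
clock 8: out=1, reg = 0x41

0x41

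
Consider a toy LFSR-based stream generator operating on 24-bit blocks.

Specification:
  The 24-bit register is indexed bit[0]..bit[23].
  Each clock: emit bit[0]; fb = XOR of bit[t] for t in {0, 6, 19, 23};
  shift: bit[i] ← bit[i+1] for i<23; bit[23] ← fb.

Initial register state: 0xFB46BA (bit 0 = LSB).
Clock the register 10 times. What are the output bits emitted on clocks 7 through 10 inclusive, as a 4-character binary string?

reg_0 = 0xFB46BA
clock 1: out=0, reg = 0x7DA35D
clock 2: out=1, reg = 0xBED1AE
clock 3: out=0, reg = 0x5F68D7
clock 4: out=1, reg = 0xAFB46B
clock 5: out=1, reg = 0x57DA35
clock 6: out=1, reg = 0xABED1A
clock 7: out=0, reg = 0x55F68D
clock 8: out=1, reg = 0xAAFB46
clock 9: out=0, reg = 0xD57DA3
clock 10: out=1, reg = 0x6ABED1

0101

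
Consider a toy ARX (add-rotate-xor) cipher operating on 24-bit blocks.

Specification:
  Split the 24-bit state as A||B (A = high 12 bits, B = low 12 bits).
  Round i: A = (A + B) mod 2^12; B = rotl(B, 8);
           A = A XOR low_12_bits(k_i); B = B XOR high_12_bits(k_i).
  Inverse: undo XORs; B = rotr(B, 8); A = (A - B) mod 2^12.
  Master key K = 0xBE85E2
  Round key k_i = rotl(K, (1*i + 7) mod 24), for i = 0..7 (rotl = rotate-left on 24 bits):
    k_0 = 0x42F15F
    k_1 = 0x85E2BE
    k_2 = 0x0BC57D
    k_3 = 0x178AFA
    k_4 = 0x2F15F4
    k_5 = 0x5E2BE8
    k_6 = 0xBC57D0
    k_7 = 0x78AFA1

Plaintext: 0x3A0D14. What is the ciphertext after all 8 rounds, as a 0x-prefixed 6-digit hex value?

0xE5CB64

s_0 = plaintext = 0x3A0D14
s_1 = Round(s_0, k_0) = 0x1EB0FE
s_2 = Round(s_1, k_1) = 0x057651
s_3 = Round(s_2, k_2) = 0x3D51D9
s_4 = Round(s_3, k_3) = 0xF54865
s_5 = Round(s_4, k_4) = 0x24D777
s_6 = Round(s_5, k_5) = 0x22C295
s_7 = Round(s_6, k_6) = 0x311EEC
s_8 = Round(s_7, k_7) = 0xE5CB64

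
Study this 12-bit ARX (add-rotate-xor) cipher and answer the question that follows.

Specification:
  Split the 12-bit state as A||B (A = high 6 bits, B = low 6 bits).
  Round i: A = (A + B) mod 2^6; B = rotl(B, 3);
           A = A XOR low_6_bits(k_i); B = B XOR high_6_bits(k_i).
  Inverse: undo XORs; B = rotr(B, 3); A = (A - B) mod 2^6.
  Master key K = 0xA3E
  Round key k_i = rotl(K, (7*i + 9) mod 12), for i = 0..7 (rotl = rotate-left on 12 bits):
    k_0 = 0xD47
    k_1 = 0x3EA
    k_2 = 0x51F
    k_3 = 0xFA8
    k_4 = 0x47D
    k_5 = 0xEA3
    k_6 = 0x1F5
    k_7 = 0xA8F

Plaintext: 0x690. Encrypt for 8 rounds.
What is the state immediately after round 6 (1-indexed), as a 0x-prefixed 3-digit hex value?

0x75D

s_0 = plaintext = 0x690
s_1 = Round(s_0, k_0) = 0xB77
s_2 = Round(s_1, k_1) = 0x3B1
s_3 = Round(s_2, k_2) = 0x81A
s_4 = Round(s_3, k_3) = 0x4AD
s_5 = Round(s_4, k_4) = 0x0BC
s_6 = Round(s_5, k_5) = 0x75D
s_7 = Round(s_6, k_6) = 0x3EC
s_8 = Round(s_7, k_7) = 0xD0F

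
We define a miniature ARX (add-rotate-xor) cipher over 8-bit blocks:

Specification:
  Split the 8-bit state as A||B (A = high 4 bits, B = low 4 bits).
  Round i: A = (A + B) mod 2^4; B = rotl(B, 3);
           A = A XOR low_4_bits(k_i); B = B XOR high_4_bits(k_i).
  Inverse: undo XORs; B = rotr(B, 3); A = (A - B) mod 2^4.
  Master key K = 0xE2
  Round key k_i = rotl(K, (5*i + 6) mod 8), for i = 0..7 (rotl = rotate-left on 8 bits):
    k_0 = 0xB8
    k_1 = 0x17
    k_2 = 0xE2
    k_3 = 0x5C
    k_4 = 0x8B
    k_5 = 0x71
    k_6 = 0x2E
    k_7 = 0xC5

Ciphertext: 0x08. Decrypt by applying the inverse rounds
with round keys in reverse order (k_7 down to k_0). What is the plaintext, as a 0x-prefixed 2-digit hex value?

0x68

s_0 = ciphertext = 0x08
s_1 = InvRound(s_0, k_7) = 0xD8
s_2 = InvRound(s_1, k_6) = 0xE5
s_3 = InvRound(s_2, k_5) = 0xB4
s_4 = InvRound(s_3, k_4) = 0x79
s_5 = InvRound(s_4, k_3) = 0x29
s_6 = InvRound(s_5, k_2) = 0x2E
s_7 = InvRound(s_6, k_1) = 0x6F
s_8 = InvRound(s_7, k_0) = 0x68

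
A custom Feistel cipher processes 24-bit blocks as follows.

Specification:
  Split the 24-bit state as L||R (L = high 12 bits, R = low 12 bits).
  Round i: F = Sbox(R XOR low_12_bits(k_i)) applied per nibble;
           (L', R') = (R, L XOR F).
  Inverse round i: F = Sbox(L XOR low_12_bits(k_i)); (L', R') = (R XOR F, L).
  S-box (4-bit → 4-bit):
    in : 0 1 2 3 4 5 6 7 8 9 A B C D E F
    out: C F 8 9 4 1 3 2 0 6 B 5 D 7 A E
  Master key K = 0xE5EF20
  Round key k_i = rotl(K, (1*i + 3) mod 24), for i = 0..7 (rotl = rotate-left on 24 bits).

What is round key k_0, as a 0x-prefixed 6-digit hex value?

K = 0xE5EF20
k_0 = rotl(K, (1*0+3) mod 24) = rotl(K, 3) = 0x2F7907

0x2F7907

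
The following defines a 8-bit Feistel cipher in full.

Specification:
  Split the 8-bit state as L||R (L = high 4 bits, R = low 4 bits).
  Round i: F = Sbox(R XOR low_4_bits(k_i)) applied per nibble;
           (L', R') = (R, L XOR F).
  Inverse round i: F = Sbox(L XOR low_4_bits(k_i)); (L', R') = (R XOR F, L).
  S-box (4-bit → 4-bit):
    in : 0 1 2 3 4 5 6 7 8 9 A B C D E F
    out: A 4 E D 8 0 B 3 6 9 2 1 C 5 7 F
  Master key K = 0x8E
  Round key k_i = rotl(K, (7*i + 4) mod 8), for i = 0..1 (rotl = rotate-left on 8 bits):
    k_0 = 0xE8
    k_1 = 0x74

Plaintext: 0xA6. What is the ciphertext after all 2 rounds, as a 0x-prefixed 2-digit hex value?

0xDF

s_0 = plaintext = 0xA6
s_1 = Round(s_0, k_0) = 0x6D
s_2 = Round(s_1, k_1) = 0xDF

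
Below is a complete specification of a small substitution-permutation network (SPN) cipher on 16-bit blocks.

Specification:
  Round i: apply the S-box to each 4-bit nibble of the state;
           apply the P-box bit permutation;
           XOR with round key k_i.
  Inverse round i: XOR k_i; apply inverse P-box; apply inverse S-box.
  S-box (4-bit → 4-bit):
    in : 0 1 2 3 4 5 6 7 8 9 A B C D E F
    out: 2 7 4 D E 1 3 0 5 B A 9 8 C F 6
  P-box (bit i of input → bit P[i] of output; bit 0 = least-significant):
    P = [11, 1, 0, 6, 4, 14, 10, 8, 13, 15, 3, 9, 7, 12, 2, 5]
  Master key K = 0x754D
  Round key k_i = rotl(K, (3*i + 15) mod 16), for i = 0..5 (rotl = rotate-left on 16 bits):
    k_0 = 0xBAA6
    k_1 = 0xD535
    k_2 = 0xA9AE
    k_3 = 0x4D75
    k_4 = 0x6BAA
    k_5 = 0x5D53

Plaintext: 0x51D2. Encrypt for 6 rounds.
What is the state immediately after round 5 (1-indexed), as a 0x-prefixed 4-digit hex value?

s_0 = plaintext = 0x51D2
s_1 = Round(s_0, k_0) = 0x1F2F
s_2 = Round(s_1, k_1) = 0x41BA
s_3 = Round(s_2, k_2) = 0x18D0
s_4 = Round(s_3, k_3) = 0x78FB
s_5 = Round(s_4, k_4) = 0x07E2
s_6 = Round(s_5, k_5) = 0x0842

0x07E2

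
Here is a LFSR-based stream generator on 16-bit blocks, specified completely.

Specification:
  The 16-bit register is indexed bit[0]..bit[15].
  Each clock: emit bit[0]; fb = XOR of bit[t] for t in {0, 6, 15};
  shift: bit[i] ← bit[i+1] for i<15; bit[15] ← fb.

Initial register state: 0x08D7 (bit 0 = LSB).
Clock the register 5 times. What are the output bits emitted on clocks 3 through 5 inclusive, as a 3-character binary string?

101

reg_0 = 0x08D7
clock 1: out=1, reg = 0x046B
clock 2: out=1, reg = 0x0235
clock 3: out=1, reg = 0x811A
clock 4: out=0, reg = 0xC08D
clock 5: out=1, reg = 0x6046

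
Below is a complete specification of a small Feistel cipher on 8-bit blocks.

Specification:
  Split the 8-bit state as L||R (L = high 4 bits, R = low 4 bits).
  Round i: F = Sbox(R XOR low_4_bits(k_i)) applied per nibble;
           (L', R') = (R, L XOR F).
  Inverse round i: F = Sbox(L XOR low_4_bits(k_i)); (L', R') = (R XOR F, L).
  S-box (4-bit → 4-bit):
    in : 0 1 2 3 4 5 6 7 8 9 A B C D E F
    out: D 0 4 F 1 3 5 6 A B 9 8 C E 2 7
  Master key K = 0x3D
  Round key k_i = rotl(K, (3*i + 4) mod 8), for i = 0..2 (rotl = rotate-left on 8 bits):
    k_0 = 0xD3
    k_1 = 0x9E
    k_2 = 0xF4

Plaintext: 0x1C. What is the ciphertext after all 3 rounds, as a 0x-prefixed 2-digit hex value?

0x62

s_0 = plaintext = 0x1C
s_1 = Round(s_0, k_0) = 0xC6
s_2 = Round(s_1, k_1) = 0x66
s_3 = Round(s_2, k_2) = 0x62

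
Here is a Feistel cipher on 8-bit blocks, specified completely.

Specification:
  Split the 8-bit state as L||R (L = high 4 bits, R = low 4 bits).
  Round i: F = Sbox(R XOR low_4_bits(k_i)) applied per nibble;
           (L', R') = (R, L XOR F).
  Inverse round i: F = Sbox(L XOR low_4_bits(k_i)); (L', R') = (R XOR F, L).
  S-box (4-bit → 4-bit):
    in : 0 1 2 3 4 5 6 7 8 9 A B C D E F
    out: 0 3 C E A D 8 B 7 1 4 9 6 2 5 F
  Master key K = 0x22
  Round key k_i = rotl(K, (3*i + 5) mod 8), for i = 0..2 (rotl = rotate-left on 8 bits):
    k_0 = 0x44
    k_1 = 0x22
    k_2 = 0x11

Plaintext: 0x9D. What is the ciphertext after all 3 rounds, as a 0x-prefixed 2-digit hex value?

s_0 = plaintext = 0x9D
s_1 = Round(s_0, k_0) = 0xD8
s_2 = Round(s_1, k_1) = 0x89
s_3 = Round(s_2, k_2) = 0x9F

0x9F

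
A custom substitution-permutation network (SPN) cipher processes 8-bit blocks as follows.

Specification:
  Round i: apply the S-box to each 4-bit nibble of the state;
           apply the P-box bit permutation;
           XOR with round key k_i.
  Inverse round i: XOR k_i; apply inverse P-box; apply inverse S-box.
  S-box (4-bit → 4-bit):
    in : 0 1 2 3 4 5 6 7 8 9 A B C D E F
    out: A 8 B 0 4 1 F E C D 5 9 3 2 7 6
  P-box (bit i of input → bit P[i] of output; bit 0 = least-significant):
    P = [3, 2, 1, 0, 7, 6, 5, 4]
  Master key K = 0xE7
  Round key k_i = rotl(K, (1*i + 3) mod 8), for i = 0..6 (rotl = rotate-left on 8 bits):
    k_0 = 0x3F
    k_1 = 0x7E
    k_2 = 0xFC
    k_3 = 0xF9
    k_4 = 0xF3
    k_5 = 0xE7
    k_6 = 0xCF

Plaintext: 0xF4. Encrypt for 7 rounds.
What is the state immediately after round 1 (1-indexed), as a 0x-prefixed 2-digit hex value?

0x5D

s_0 = plaintext = 0xF4
s_1 = Round(s_0, k_0) = 0x5D
s_2 = Round(s_1, k_1) = 0xFA
s_3 = Round(s_2, k_2) = 0x96
s_4 = Round(s_3, k_3) = 0x46
s_5 = Round(s_4, k_4) = 0xDC
s_6 = Round(s_5, k_5) = 0xAB
s_7 = Round(s_6, k_6) = 0x66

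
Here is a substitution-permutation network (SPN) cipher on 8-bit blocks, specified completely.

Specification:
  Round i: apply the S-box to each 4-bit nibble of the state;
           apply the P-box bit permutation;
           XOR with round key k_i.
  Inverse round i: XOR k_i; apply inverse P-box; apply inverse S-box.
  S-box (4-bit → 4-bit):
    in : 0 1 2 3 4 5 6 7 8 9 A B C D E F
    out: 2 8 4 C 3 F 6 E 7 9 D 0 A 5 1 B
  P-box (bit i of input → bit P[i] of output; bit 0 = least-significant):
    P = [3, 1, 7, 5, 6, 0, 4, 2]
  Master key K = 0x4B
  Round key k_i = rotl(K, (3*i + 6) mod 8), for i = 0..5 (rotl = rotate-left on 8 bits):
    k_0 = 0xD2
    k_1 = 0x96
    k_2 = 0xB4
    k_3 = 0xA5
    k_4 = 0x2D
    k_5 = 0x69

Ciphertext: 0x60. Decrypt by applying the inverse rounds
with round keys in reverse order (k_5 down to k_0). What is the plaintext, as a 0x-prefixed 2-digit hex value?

s_0 = ciphertext = 0x60
s_1 = InvRound(s_0, k_5) = 0x0E
s_2 = InvRound(s_1, k_4) = 0x0C
s_3 = InvRound(s_2, k_3) = 0x0A
s_4 = InvRound(s_3, k_2) = 0x35
s_5 = InvRound(s_4, k_1) = 0x07
s_6 = InvRound(s_5, k_0) = 0x52

0x52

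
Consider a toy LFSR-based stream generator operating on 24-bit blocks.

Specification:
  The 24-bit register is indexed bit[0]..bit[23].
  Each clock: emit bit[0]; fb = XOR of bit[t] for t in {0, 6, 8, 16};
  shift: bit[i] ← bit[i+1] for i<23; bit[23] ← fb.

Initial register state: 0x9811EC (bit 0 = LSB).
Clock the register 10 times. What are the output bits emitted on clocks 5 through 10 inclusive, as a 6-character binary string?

011110

reg_0 = 0x9811EC
clock 1: out=0, reg = 0x4C08F6
clock 2: out=0, reg = 0xA6047B
clock 3: out=1, reg = 0x53023D
clock 4: out=1, reg = 0x29811E
clock 5: out=0, reg = 0x14C08F
clock 6: out=1, reg = 0x8A6047
clock 7: out=1, reg = 0x453023
clock 8: out=1, reg = 0x229811
clock 9: out=1, reg = 0x914C08
clock 10: out=0, reg = 0xC8A604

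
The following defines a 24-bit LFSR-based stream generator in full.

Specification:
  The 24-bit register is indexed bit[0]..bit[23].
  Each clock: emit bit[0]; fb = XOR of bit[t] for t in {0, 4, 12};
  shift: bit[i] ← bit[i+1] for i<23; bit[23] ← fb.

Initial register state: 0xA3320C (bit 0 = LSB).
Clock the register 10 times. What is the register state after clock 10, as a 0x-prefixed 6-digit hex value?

reg_0 = 0xA3320C
clock 1: out=0, reg = 0xD19906
clock 2: out=0, reg = 0xE8CC83
clock 3: out=1, reg = 0xF46641
clock 4: out=1, reg = 0xFA3320
clock 5: out=0, reg = 0xFD1990
clock 6: out=0, reg = 0x7E8CC8
clock 7: out=0, reg = 0x3F4664
clock 8: out=0, reg = 0x1FA332
clock 9: out=0, reg = 0x8FD199
clock 10: out=1, reg = 0xC7E8CC

0xC7E8CC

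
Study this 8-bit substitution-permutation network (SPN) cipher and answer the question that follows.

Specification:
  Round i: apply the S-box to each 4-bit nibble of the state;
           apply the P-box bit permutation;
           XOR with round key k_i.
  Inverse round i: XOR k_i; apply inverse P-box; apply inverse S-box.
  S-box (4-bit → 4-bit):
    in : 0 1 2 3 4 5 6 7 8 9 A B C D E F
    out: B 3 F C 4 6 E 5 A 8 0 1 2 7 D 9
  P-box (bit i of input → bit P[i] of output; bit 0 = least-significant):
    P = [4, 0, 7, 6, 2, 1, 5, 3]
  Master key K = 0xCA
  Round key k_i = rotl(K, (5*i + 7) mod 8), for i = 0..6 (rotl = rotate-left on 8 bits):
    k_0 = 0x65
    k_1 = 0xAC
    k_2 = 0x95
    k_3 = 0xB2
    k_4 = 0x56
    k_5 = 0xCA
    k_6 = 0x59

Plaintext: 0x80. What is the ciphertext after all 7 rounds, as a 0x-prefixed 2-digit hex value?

s_0 = plaintext = 0x80
s_1 = Round(s_0, k_0) = 0x3E
s_2 = Round(s_1, k_1) = 0x54
s_3 = Round(s_2, k_2) = 0x37
s_4 = Round(s_3, k_3) = 0x0A
s_5 = Round(s_4, k_4) = 0x58
s_6 = Round(s_5, k_5) = 0xA9
s_7 = Round(s_6, k_6) = 0x19

0x19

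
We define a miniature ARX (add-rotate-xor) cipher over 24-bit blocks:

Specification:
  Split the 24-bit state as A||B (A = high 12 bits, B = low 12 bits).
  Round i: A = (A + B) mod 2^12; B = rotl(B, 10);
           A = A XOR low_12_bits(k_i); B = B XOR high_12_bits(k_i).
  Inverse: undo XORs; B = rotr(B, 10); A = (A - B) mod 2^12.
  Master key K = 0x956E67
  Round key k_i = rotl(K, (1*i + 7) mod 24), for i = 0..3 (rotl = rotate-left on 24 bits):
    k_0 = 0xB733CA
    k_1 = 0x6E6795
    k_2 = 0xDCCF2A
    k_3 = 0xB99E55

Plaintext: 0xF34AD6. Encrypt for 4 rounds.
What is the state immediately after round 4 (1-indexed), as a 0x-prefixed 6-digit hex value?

0x9BCF03

s_0 = plaintext = 0xF34AD6
s_1 = Round(s_0, k_0) = 0x9C01C6
s_2 = Round(s_1, k_1) = 0xC13E97
s_3 = Round(s_2, k_2) = 0x580269
s_4 = Round(s_3, k_3) = 0x9BCF03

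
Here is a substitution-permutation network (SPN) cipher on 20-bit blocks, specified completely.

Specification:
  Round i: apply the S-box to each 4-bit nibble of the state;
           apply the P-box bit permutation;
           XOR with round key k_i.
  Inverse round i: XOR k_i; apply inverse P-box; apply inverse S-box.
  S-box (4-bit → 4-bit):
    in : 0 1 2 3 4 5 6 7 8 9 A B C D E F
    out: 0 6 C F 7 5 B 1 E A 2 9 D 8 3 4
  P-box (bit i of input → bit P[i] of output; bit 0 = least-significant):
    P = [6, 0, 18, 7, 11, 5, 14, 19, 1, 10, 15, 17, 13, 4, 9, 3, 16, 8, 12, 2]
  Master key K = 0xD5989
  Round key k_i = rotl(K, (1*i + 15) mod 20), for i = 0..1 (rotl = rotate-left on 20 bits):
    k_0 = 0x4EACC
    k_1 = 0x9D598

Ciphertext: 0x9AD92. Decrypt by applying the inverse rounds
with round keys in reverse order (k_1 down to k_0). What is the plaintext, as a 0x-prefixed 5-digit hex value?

s_0 = ciphertext = 0x9AD92
s_1 = InvRound(s_0, k_1) = 0xFB750
s_2 = InvRound(s_1, k_0) = 0x399CD

0x399CD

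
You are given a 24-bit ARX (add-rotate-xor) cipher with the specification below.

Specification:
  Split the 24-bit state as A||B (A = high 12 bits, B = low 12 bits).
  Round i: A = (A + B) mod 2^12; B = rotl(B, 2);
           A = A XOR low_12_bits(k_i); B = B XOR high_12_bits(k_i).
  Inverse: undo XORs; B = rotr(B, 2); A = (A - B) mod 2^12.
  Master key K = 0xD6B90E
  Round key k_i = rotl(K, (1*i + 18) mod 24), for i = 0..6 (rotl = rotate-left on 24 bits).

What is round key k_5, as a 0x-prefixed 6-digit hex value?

K = 0xD6B90E
k_0 = rotl(K, (1*0+18) mod 24) = rotl(K, 18) = 0x3B5AE4
k_1 = rotl(K, (1*1+18) mod 24) = rotl(K, 19) = 0x76B5C8
k_2 = rotl(K, (1*2+18) mod 24) = rotl(K, 20) = 0xED6B90
k_3 = rotl(K, (1*3+18) mod 24) = rotl(K, 21) = 0xDAD721
k_4 = rotl(K, (1*4+18) mod 24) = rotl(K, 22) = 0xB5AE43
k_5 = rotl(K, (1*5+18) mod 24) = rotl(K, 23) = 0x6B5C87

0x6B5C87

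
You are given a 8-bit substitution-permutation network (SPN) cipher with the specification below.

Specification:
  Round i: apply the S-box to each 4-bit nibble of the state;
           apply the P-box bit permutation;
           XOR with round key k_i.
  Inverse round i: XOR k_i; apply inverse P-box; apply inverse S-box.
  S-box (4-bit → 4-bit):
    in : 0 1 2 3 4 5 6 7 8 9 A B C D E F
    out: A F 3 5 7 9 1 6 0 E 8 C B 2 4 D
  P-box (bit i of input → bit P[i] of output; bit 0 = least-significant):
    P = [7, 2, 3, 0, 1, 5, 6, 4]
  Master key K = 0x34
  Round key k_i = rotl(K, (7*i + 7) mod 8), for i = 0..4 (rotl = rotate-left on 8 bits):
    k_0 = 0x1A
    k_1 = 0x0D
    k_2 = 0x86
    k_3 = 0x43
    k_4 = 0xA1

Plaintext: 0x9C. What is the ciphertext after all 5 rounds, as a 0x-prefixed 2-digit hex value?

0x1C

s_0 = plaintext = 0x9C
s_1 = Round(s_0, k_0) = 0xEF
s_2 = Round(s_1, k_1) = 0xC4
s_3 = Round(s_2, k_2) = 0x38
s_4 = Round(s_3, k_3) = 0x01
s_5 = Round(s_4, k_4) = 0x1C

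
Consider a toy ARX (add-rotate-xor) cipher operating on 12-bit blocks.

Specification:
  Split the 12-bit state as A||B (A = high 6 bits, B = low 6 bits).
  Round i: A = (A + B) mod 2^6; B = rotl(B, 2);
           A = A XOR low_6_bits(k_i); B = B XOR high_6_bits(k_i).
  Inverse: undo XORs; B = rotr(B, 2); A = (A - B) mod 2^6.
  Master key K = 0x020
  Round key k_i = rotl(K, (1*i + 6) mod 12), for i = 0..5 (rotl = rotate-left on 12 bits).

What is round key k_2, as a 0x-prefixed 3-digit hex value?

K = 0x020
k_0 = rotl(K, (1*0+6) mod 12) = rotl(K, 6) = 0x800
k_1 = rotl(K, (1*1+6) mod 12) = rotl(K, 7) = 0x001
k_2 = rotl(K, (1*2+6) mod 12) = rotl(K, 8) = 0x002

0x002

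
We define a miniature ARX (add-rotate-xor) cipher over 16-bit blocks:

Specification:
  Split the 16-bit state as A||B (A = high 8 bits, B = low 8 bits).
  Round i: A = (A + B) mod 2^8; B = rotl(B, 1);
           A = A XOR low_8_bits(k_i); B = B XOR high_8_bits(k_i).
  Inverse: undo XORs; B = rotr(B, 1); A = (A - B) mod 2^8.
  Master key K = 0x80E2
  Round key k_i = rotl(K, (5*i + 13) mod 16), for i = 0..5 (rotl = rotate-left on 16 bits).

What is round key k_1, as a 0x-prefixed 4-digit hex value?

0x038A

K = 0x80E2
k_0 = rotl(K, (5*0+13) mod 16) = rotl(K, 13) = 0x501C
k_1 = rotl(K, (5*1+13) mod 16) = rotl(K, 2) = 0x038A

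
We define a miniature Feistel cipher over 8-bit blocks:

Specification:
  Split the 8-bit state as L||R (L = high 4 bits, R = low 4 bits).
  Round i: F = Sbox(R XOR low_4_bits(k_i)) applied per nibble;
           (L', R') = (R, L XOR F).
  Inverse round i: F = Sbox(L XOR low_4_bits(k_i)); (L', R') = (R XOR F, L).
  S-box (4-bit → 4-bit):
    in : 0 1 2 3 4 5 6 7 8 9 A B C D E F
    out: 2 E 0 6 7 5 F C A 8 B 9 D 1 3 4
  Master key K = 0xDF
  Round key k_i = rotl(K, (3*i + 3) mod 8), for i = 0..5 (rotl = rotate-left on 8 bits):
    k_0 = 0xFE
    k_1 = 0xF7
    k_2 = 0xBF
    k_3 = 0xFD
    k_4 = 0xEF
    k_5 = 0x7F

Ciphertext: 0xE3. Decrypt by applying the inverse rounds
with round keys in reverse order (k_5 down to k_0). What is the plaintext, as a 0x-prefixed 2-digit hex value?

0x68

s_0 = ciphertext = 0xE3
s_1 = InvRound(s_0, k_5) = 0xDE
s_2 = InvRound(s_1, k_4) = 0xED
s_3 = InvRound(s_2, k_3) = 0xBE
s_4 = InvRound(s_3, k_2) = 0x9B
s_5 = InvRound(s_4, k_1) = 0x89
s_6 = InvRound(s_5, k_0) = 0x68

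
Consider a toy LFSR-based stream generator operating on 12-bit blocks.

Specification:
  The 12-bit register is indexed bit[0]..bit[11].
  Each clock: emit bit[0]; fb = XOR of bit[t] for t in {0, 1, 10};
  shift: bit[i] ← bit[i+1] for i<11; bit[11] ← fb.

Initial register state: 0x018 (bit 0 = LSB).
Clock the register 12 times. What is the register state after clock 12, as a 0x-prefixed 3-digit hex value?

reg_0 = 0x018
clock 1: out=0, reg = 0x00C
clock 2: out=0, reg = 0x006
clock 3: out=0, reg = 0x803
clock 4: out=1, reg = 0x401
clock 5: out=1, reg = 0x200
clock 6: out=0, reg = 0x100
clock 7: out=0, reg = 0x080
clock 8: out=0, reg = 0x040
clock 9: out=0, reg = 0x020
clock 10: out=0, reg = 0x010
clock 11: out=0, reg = 0x008
clock 12: out=0, reg = 0x004

0x004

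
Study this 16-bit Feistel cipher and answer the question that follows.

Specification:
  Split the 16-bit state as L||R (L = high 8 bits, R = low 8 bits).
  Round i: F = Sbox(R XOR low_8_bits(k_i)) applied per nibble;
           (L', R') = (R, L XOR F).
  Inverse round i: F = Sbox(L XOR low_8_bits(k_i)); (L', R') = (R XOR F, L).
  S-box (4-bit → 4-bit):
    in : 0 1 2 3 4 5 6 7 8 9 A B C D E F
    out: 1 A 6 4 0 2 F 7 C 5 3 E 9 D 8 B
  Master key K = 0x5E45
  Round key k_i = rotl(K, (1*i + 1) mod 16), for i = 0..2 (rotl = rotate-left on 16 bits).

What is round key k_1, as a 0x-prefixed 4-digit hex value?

K = 0x5E45
k_0 = rotl(K, (1*0+1) mod 16) = rotl(K, 1) = 0xBC8A
k_1 = rotl(K, (1*1+1) mod 16) = rotl(K, 2) = 0x7915

0x7915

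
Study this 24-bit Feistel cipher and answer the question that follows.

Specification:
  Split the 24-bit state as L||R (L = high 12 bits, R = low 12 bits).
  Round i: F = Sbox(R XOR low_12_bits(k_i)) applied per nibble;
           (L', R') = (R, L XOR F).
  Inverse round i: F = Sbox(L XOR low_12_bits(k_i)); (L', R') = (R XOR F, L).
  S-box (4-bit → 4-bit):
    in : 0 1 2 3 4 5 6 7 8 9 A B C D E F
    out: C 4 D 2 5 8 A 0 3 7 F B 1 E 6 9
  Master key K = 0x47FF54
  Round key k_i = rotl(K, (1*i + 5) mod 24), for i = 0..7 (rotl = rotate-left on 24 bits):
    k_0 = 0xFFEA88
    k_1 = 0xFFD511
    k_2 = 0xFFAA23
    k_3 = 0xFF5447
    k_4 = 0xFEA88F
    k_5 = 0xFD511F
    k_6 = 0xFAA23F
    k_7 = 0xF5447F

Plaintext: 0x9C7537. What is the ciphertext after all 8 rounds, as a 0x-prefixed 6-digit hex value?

0x99B800

s_0 = plaintext = 0x9C7537
s_1 = Round(s_0, k_0) = 0x53707E
s_2 = Round(s_1, k_1) = 0x07ED9E
s_3 = Round(s_2, k_2) = 0xD9E0C0
s_4 = Round(s_3, k_3) = 0x0C08AE
s_5 = Round(s_4, k_4) = 0x8AEC14
s_6 = Round(s_5, k_5) = 0xC14665
s_7 = Round(s_6, k_6) = 0x66599B
s_8 = Round(s_7, k_7) = 0x99B800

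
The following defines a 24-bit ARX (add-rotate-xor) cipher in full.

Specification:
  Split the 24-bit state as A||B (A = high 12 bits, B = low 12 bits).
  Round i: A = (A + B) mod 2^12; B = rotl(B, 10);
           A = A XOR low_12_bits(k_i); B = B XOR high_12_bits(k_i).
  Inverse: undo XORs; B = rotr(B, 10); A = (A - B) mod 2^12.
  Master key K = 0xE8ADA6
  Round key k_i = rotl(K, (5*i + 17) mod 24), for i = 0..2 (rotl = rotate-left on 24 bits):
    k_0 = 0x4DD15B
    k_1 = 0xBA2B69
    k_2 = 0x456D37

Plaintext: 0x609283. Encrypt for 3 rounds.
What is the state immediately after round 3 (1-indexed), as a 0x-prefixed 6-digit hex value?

0xBCD339

s_0 = plaintext = 0x609283
s_1 = Round(s_0, k_0) = 0x9D787D
s_2 = Round(s_1, k_1) = 0x93DDBD
s_3 = Round(s_2, k_2) = 0xBCD339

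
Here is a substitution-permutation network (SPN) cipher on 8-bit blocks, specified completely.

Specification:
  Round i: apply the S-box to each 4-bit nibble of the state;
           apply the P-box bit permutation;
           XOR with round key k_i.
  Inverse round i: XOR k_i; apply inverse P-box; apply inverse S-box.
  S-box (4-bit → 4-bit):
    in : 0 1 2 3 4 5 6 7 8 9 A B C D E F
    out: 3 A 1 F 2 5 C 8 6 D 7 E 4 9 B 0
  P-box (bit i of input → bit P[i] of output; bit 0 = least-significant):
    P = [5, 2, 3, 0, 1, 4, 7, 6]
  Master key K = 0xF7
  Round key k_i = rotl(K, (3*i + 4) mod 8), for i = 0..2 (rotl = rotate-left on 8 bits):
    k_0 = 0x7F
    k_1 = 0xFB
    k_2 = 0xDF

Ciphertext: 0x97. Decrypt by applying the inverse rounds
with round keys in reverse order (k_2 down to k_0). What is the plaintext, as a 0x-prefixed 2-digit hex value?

s_0 = ciphertext = 0x97
s_1 = InvRound(s_0, k_2) = 0x7C
s_2 = InvRound(s_1, k_1) = 0x51
s_3 = InvRound(s_2, k_0) = 0x2A

0x2A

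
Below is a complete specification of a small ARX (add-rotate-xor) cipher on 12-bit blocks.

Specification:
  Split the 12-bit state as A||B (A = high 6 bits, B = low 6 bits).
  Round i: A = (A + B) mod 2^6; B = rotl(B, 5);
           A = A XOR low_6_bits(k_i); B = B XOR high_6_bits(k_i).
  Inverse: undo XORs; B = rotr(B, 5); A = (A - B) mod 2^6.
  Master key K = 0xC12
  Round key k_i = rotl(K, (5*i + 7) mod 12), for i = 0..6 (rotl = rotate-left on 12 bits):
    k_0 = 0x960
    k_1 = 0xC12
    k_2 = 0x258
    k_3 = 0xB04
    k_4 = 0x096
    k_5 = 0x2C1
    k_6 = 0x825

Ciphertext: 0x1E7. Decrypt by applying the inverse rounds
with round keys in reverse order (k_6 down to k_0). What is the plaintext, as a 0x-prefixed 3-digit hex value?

s_0 = ciphertext = 0x1E7
s_1 = InvRound(s_0, k_6) = 0x50E
s_2 = InvRound(s_1, k_5) = 0x2CA
s_3 = InvRound(s_2, k_4) = 0x350
s_4 = InvRound(s_3, k_3) = 0x439
s_5 = InvRound(s_4, k_2) = 0x9E1
s_6 = InvRound(s_5, k_1) = 0x4E2
s_7 = InvRound(s_6, k_0) = 0x94E

0x94E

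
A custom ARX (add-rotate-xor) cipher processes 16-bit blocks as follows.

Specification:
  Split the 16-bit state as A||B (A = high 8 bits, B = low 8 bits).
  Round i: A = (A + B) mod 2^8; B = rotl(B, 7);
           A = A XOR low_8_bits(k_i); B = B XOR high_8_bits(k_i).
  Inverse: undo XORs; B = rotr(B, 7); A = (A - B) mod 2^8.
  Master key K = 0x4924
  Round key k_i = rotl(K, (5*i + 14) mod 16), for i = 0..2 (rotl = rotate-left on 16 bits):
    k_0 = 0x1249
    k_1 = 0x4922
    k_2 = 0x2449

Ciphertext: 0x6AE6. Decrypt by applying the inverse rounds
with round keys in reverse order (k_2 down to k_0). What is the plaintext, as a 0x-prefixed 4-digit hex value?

s_0 = ciphertext = 0x6AE6
s_1 = InvRound(s_0, k_2) = 0x9E85
s_2 = InvRound(s_1, k_1) = 0x2399
s_3 = InvRound(s_2, k_0) = 0x5317

0x5317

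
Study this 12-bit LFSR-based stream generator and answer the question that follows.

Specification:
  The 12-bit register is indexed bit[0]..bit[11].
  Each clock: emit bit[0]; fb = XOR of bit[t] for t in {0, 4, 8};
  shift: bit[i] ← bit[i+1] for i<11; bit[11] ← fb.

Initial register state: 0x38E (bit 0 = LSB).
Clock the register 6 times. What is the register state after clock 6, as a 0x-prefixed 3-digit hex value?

0x94E

reg_0 = 0x38E
clock 1: out=0, reg = 0x9C7
clock 2: out=1, reg = 0x4E3
clock 3: out=1, reg = 0xA71
clock 4: out=1, reg = 0x538
clock 5: out=0, reg = 0x29C
clock 6: out=0, reg = 0x94E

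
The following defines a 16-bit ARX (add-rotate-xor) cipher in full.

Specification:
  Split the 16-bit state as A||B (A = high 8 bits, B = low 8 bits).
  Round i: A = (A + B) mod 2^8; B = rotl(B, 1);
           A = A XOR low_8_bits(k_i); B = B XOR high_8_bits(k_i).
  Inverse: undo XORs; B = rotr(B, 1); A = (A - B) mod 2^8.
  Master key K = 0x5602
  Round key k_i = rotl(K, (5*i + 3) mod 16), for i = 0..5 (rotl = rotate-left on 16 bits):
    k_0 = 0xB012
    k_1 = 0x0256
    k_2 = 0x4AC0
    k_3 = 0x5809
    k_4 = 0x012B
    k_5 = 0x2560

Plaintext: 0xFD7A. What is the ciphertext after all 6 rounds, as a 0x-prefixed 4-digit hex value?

0x18BC

s_0 = plaintext = 0xFD7A
s_1 = Round(s_0, k_0) = 0x6544
s_2 = Round(s_1, k_1) = 0xFF8A
s_3 = Round(s_2, k_2) = 0x495F
s_4 = Round(s_3, k_3) = 0xA1E6
s_5 = Round(s_4, k_4) = 0xACCC
s_6 = Round(s_5, k_5) = 0x18BC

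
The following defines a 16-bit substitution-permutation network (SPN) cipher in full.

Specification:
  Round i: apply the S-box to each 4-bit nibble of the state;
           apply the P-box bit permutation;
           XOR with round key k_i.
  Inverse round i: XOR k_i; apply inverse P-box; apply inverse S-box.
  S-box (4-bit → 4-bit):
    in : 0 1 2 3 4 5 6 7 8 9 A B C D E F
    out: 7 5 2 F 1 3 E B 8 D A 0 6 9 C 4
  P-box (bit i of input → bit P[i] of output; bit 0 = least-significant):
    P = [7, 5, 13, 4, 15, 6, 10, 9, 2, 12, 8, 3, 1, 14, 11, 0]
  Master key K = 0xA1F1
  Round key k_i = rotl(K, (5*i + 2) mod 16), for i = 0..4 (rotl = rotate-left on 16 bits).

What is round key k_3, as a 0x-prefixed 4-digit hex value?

0x43E3

K = 0xA1F1
k_0 = rotl(K, (5*0+2) mod 16) = rotl(K, 2) = 0x87C6
k_1 = rotl(K, (5*1+2) mod 16) = rotl(K, 7) = 0xF8D0
k_2 = rotl(K, (5*2+2) mod 16) = rotl(K, 12) = 0x1A1F
k_3 = rotl(K, (5*3+2) mod 16) = rotl(K, 1) = 0x43E3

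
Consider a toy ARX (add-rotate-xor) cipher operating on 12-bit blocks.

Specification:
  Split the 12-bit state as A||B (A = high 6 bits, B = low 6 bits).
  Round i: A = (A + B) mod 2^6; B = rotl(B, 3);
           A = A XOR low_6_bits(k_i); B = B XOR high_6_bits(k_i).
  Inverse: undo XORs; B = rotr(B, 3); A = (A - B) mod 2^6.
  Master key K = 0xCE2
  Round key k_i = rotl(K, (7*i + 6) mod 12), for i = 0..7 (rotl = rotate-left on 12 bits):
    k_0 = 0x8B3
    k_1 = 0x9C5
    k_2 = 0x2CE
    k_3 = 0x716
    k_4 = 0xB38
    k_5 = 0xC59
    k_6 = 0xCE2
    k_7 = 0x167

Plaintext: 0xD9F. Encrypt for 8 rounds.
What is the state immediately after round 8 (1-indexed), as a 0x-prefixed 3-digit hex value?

s_0 = plaintext = 0xD9F
s_1 = Round(s_0, k_0) = 0x999
s_2 = Round(s_1, k_1) = 0xEAC
s_3 = Round(s_2, k_2) = 0xA2E
s_4 = Round(s_3, k_3) = 0x029
s_5 = Round(s_4, k_4) = 0x461
s_6 = Round(s_5, k_5) = 0xAFD
s_7 = Round(s_6, k_6) = 0x29C
s_8 = Round(s_7, k_7) = 0x066

0x066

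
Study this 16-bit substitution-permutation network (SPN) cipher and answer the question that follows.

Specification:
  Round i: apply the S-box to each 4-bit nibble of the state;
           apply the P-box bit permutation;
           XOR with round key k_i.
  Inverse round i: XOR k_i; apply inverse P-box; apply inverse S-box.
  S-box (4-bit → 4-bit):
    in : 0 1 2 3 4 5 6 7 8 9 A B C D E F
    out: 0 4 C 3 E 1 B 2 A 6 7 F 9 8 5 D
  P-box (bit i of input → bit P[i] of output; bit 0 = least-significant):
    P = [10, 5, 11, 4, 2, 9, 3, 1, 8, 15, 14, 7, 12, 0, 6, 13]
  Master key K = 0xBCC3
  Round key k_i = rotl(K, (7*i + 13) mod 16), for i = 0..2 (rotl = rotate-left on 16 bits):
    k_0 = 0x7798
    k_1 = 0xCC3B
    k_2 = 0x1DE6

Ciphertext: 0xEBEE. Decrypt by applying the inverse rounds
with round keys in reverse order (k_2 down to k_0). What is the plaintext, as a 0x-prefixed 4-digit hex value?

0xBE49

s_0 = ciphertext = 0xEBEE
s_1 = InvRound(s_0, k_2) = 0xC995
s_2 = InvRound(s_1, k_1) = 0x0CF3
s_3 = InvRound(s_2, k_0) = 0xBE49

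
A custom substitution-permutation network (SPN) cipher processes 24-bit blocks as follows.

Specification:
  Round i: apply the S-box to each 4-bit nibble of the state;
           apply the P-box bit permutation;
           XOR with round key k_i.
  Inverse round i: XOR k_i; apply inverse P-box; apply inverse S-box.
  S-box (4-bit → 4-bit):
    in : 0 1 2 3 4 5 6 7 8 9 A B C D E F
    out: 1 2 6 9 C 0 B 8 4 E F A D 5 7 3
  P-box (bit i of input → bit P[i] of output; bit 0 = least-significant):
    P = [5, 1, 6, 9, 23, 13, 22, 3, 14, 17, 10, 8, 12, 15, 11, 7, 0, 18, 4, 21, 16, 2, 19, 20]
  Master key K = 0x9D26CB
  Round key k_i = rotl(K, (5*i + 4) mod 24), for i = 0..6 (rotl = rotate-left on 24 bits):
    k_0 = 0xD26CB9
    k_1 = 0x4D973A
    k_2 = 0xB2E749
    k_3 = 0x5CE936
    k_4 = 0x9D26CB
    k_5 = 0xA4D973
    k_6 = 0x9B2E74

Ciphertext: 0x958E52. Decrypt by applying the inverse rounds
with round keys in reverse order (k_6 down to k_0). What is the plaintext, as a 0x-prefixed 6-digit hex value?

s_0 = ciphertext = 0x958E52
s_1 = InvRound(s_0, k_6) = 0x21111F
s_2 = InvRound(s_1, k_5) = 0xF1203D
s_3 = InvRound(s_2, k_4) = 0x29788A
s_4 = InvRound(s_3, k_3) = 0x696740
s_5 = InvRound(s_4, k_2) = 0xC011C5
s_6 = InvRound(s_5, k_1) = 0xEEB83A
s_7 = InvRound(s_6, k_0) = 0x466D51

0x466D51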